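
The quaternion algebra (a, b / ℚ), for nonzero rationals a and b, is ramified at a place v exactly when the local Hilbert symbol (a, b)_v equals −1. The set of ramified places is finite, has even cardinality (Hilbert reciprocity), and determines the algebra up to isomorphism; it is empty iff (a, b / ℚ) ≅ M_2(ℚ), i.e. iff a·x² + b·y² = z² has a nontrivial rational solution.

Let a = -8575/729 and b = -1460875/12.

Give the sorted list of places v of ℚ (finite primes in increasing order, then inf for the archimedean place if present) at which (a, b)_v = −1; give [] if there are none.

[3, 5, 7, 13, 31, inf]

Mod squares: a ≡ -7, b ≡ -175305. Check v ∈ {∞, 2, 3, 5, 7, 13, 29, 31}.
v=13: a=13^0·(≡5), b=13^1·(≡3) mod 13; (5|13)=-1, (3|13)=+1; (−1)^{0·1·6}·(-1)^1·(+1)^0 = -1.
v=3: a=3^-6·(≡2), b=3^-1·(≡2) mod 3; (2|3)=-1, (2|3)=-1; (−1)^{-6·-1·1}·(-1)^-1·(-1)^-6 = -1.
v=∞: -7 < 0 and -175305 < 0  ⇒  (a,b)_∞ = -1.
v=29: a=29^0·(≡24), b=29^1·(≡24) mod 29; (24|29)=+1, (24|29)=+1; (−1)^{0·1·14}·(+1)^1·(+1)^0 = +1.
v=31: a=31^0·(≡24), b=31^1·(≡28) mod 31; (24|31)=-1, (28|31)=+1; (−1)^{0·1·15}·(-1)^1·(+1)^0 = -1.
v=7: a=7^3·(≡3), b=7^0·(≡5) mod 7; (3|7)=-1, (5|7)=-1; (−1)^{3·0·3}·(-1)^0·(-1)^3 = -1.
v=5: a=5^2·(≡3), b=5^3·(≡4) mod 5; (3|5)=-1, (4|5)=+1; (−1)^{2·3·2}·(-1)^3·(+1)^2 = -1.
v=2: v_2(a)=0, v_2(b)=-2; units ≡ 1, 7 (mod 8); ε·ε+αω+βω = 0·1+0·0+-2·0 ≡ 0  ⇒  (a,b)_2 = +1.
|Ram(-7, -175305)| = 6, even; anisotropic at {3, 5, 7, 13, 31, ∞}.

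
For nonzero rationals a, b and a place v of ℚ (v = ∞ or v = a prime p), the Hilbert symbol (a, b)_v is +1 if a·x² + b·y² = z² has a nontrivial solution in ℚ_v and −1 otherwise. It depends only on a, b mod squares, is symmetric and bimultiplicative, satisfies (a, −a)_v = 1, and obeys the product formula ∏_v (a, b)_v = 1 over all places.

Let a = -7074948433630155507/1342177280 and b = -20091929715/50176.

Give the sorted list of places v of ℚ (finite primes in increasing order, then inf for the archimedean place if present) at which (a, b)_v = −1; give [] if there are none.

(a, b) ≡ (-2015, -715) mod (ℚ^×)²; places V = {2, 3, 5, 7, 11, 13, 19, 31, 41, ∞}.
(a,b)_41: α=2, u≡17; β=0, v≡37 (mod 41); (17|41)=-1, (37|41)=+1; sign (−1)^0·-1^0·+1^2 = +1.
(a,b)_7: α=0, u≡4; β=-2, v≡5 (mod 7); (4|7)=+1, (5|7)=-1; sign (−1)^0·+1^-2·-1^0 = +1.
(a,b)_3: α=12, u≡1; β=4, v≡2 (mod 3); (1|3)=+1, (2|3)=-1; sign (−1)^0·+1^4·-1^12 = +1.
(a,b)_∞: sgn(-2015)=−, sgn(-715)=−, so -1.
(a,b)_19: α=0, u≡12; β=2, v≡11 (mod 19); (12|19)=-1, (11|19)=+1; sign (−1)^0·-1^2·+1^0 = +1.
(a,b)_2: α=-28, β=-10; u≡1, v≡5 (mod 8); ε(u)ε(v)=0·0, αω(v)=-28·1, βω(u)=-10·0; sum ≡ 0  ⇒  +1.
(a,b)_11: α=2, u≡9; β=1, v≡9 (mod 11); (9|11)=+1, (9|11)=+1; sign (−1)^0·+1^1·+1^2 = +1.
(a,b)_5: α=-1, u≡3; β=1, v≡2 (mod 5); (3|5)=-1, (2|5)=-1; sign (−1)^0·-1^1·-1^-1 = +1.
(a,b)_13: α=3, u≡1; β=1, v≡10 (mod 13); (1|13)=+1, (10|13)=+1; sign (−1)^0·+1^1·+1^3 = +1.
(a,b)_31: α=3, u≡8; β=2, v≡6 (mod 31); (8|31)=+1, (6|31)=-1; sign (−1)^0·+1^2·-1^3 = -1.
|Ram(-2015, -715)| = 2, even; anisotropic at {31, ∞}.

[31, inf]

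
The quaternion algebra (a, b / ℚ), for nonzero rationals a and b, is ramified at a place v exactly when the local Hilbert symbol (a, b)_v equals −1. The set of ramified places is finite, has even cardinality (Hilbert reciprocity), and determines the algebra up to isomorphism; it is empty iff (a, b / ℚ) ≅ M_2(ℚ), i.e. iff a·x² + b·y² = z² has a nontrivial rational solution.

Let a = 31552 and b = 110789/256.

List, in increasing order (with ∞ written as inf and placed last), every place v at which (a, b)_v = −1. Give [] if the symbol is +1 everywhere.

(a, b) ≡ (493, 2261) mod (ℚ^×)²; places V = {2, 7, 17, 19, 29, ∞}.
(a,b)_17: α=1, u≡3; β=1, v≡6 (mod 17); (3|17)=-1, (6|17)=-1; sign (−1)^0·-1^1·-1^1 = +1.
(a,b)_19: α=0, u≡12; β=1, v≡4 (mod 19); (12|19)=-1, (4|19)=+1; sign (−1)^0·-1^1·+1^0 = -1.
(a,b)_∞: sgn(493)=+, sgn(2261)=+, so +1.
(a,b)_7: α=0, u≡3; β=3, v≡2 (mod 7); (3|7)=-1, (2|7)=+1; sign (−1)^0·-1^3·+1^0 = -1.
(a,b)_2: α=6, β=-8; u≡5, v≡5 (mod 8); ε(u)ε(v)=0·0, αω(v)=6·1, βω(u)=-8·1; sum ≡ 0  ⇒  +1.
(a,b)_29: α=1, u≡15; β=0, v≡4 (mod 29); (15|29)=-1, (4|29)=+1; sign (−1)^0·-1^0·+1^1 = +1.
Ram(493, 2261) = {7, 19}; no ℚ_7-point on the conic.

[7, 19]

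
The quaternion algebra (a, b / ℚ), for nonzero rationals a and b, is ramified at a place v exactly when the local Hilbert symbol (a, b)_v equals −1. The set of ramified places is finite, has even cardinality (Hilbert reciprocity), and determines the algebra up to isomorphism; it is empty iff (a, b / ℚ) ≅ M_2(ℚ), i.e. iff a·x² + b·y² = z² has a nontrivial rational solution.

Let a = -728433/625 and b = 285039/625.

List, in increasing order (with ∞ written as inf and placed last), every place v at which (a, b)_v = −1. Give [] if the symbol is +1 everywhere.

[2, 17]

Mod squares: a ≡ -17, b ≡ 391. Check v ∈ {∞, 2, 3, 5, 17, 23}.
v=3: a=3^4·(≡1), b=3^6·(≡1) mod 3; (1|3)=+1, (1|3)=+1; (−1)^{4·6·1}·(+1)^6·(+1)^4 = +1.
v=2: v_2(a)=0, v_2(b)=0; units ≡ 7, 7 (mod 8); ε·ε+αω+βω = 1·1+0·0+0·0 ≡ 1  ⇒  (a,b)_2 = -1.
v=∞: -17 < 0 and 391 > 0  ⇒  (a,b)_∞ = +1.
v=5: a=5^-4·(≡2), b=5^-4·(≡4) mod 5; (2|5)=-1, (4|5)=+1; (−1)^{-4·-4·2}·(-1)^-4·(+1)^-4 = +1.
v=17: a=17^1·(≡15), b=17^1·(≡3) mod 17; (15|17)=+1, (3|17)=-1; (−1)^{1·1·8}·(+1)^1·(-1)^1 = -1.
v=23: a=23^2·(≡18), b=23^1·(≡22) mod 23; (18|23)=+1, (22|23)=-1; (−1)^{2·1·11}·(+1)^1·(-1)^2 = +1.
|Ram(-17, 391)| = 2, even; anisotropic at {2, 17}.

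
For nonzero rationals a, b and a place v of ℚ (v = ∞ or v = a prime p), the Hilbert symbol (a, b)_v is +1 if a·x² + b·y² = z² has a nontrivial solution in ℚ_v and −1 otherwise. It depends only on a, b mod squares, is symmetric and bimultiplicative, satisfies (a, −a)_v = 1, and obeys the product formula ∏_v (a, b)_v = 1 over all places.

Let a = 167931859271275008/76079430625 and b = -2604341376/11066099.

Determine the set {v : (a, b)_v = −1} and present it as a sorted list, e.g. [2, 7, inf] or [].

Mod squares: a ≡ 2, b ≡ -6006. Check v ∈ {∞, 2, 3, 5, 7, 11, 13, 17, 59}.
v=2: v_2(a)=9, v_2(b)=7; units ≡ 1, 5 (mod 8); ε·ε+αω+βω = 0·0+9·1+7·0 ≡ 1  ⇒  (a,b)_2 = -1.
v=3: a=3^14·(≡2), b=3^3·(≡2) mod 3; (2|3)=-1, (2|3)=-1; (−1)^{14·3·1}·(-1)^3·(-1)^14 = -1.
v=59: a=59^-2·(≡24), b=59^-2·(≡19) mod 59; (24|59)=-1, (19|59)=+1; (−1)^{-2·-2·29}·(-1)^-2·(+1)^-2 = +1.
v=11: a=11^-2·(≡10), b=11^-1·(≡3) mod 11; (10|11)=-1, (3|11)=+1; (−1)^{-2·-1·5}·(-1)^-1·(+1)^-2 = -1.
v=13: a=13^4·(≡5), b=13^3·(≡2) mod 13; (5|13)=-1, (2|13)=-1; (−1)^{4·3·6}·(-1)^3·(-1)^4 = -1.
v=5: a=5^-4·(≡2), b=5^0·(≡1) mod 5; (2|5)=-1, (1|5)=+1; (−1)^{-4·0·2}·(-1)^0·(+1)^-4 = +1.
v=∞: 2 > 0 and -6006 < 0  ⇒  (a,b)_∞ = +1.
v=7: a=7^4·(≡1), b=7^3·(≡6) mod 7; (1|7)=+1, (6|7)=-1; (−1)^{4·3·3}·(+1)^3·(-1)^4 = +1.
v=17: a=17^-2·(≡9), b=17^-2·(≡6) mod 17; (9|17)=+1, (6|17)=-1; (−1)^{-2·-2·8}·(+1)^-2·(-1)^-2 = +1.
|Ram(2, -6006)| = 4, even; anisotropic at {2, 3, 11, 13}.

[2, 3, 11, 13]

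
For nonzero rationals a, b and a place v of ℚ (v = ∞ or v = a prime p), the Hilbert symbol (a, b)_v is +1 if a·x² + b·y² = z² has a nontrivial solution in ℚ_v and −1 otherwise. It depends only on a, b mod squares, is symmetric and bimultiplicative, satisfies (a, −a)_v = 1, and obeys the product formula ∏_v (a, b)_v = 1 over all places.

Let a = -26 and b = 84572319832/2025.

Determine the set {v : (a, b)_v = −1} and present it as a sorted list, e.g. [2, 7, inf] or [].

[2, 13, 19, 23]

(a, b) ≡ (-26, 6118) mod (ℚ^×)²; places V = {2, 3, 5, 7, 11, 13, 19, 23, ∞}.
(a,b)_2: α=1, β=3; u≡3, v≡3 (mod 8); ε(u)ε(v)=1·1, αω(v)=1·1, βω(u)=3·1; sum ≡ 1  ⇒  -1.
(a,b)_11: α=0, u≡7; β=2, v≡7 (mod 11); (7|11)=-1, (7|11)=-1; sign (−1)^0·-1^2·-1^0 = +1.
(a,b)_7: α=0, u≡2; β=1, v≡3 (mod 7); (2|7)=+1, (3|7)=-1; sign (−1)^0·+1^1·-1^0 = +1.
(a,b)_3: α=0, u≡1; β=-4, v≡1 (mod 3); (1|3)=+1, (1|3)=+1; sign (−1)^0·+1^-4·+1^0 = +1.
(a,b)_13: α=1, u≡11; β=4, v≡5 (mod 13); (11|13)=-1, (5|13)=-1; sign (−1)^0·-1^4·-1^1 = -1.
(a,b)_5: α=0, u≡4; β=-2, v≡2 (mod 5); (4|5)=+1, (2|5)=-1; sign (−1)^0·+1^-2·-1^0 = +1.
(a,b)_19: α=0, u≡12; β=1, v≡14 (mod 19); (12|19)=-1, (14|19)=-1; sign (−1)^0·-1^1·-1^0 = -1.
(a,b)_23: α=0, u≡20; β=1, v≡4 (mod 23); (20|23)=-1, (4|23)=+1; sign (−1)^0·-1^1·+1^0 = -1.
(a,b)_∞: sgn(-26)=−, sgn(6118)=+, so +1.
(-26, 6118 / ℚ) ramifies at {2, 13, 19, 23}: a division algebra.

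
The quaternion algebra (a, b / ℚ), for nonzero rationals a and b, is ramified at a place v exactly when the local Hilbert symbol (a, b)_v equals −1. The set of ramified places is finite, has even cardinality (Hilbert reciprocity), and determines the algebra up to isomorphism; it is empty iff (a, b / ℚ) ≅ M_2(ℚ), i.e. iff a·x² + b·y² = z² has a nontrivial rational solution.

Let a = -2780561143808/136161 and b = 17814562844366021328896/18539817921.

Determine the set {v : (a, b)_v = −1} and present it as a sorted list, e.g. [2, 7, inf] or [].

[7, 31]

Mod squares: a ≡ -1130942, b ≡ 434. Check v ∈ {∞, 2, 3, 7, 17, 29, 31, 37, 41}.
v=17: a=17^1·(≡7), b=17^2·(≡13) mod 17; (7|17)=-1, (13|17)=+1; (−1)^{1·2·8}·(-1)^2·(+1)^1 = +1.
v=37: a=37^1·(≡30), b=37^2·(≡21) mod 37; (30|37)=+1, (21|37)=+1; (−1)^{1·2·18}·(+1)^2·(+1)^1 = +1.
v=31: a=31^1·(≡25), b=31^1·(≡7) mod 31; (25|31)=+1, (7|31)=+1; (−1)^{1·1·15}·(+1)^1·(+1)^1 = -1.
v=∞: -1130942 < 0 and 434 > 0  ⇒  (a,b)_∞ = +1.
v=3: a=3^-4·(≡1), b=3^-8·(≡2) mod 3; (1|3)=+1, (2|3)=-1; (−1)^{-4·-8·1}·(+1)^-8·(-1)^-4 = +1.
v=2: v_2(a)=11, v_2(b)=21; units ≡ 1, 1 (mod 8); ε·ε+αω+βω = 0·0+11·0+21·0 ≡ 0  ⇒  (a,b)_2 = +1.
v=7: a=7^4·(≡3), b=7^7·(≡5) mod 7; (3|7)=-1, (5|7)=-1; (−1)^{4·7·3}·(-1)^7·(-1)^4 = -1.
v=41: a=41^-2·(≡5), b=41^-4·(≡13) mod 41; (5|41)=+1, (13|41)=-1; (−1)^{-2·-4·20}·(+1)^-4·(-1)^-2 = +1.
v=29: a=29^1·(≡24), b=29^2·(≡4) mod 29; (24|29)=+1, (4|29)=+1; (−1)^{1·2·14}·(+1)^2·(+1)^1 = +1.
(-1130942, 434 / ℚ) ramifies at {7, 31}: a division algebra.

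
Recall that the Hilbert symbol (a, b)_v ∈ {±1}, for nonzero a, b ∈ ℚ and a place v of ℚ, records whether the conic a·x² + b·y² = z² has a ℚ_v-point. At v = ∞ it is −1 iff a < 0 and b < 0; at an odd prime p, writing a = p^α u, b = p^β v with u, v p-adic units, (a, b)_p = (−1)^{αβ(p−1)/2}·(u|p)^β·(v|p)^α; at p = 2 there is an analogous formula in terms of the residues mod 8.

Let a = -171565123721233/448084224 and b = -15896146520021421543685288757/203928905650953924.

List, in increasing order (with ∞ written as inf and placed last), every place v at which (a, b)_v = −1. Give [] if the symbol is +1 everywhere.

(a, b) ≡ (-697, -1517) mod (ℚ^×)²; places V = {2, 3, 7, 11, 17, 23, 37, 41, 43, 53, ∞}.
(a,b)_∞: sgn(-697)=−, sgn(-1517)=−, so -1.
(a,b)_3: α=-6, u≡2; β=-14, v≡1 (mod 3); (2|3)=-1, (1|3)=+1; sign (−1)^0·-1^-14·+1^-6 = +1.
(a,b)_7: α=-4, u≡6; β=-8, v≡2 (mod 7); (6|7)=-1, (2|7)=+1; sign (−1)^0·-1^-8·+1^-4 = +1.
(a,b)_37: α=2, u≡15; β=5, v≡36 (mod 37); (15|37)=-1, (36|37)=+1; sign (−1)^0·-1^5·+1^2 = -1.
(a,b)_41: α=1, u≡38; β=3, v≡9 (mod 41); (38|41)=-1, (9|41)=+1; sign (−1)^0·-1^3·+1^1 = -1.
(a,b)_23: α=2, u≡8; β=4, v≡4 (mod 23); (8|23)=+1, (4|23)=+1; sign (−1)^0·+1^4·+1^2 = +1.
(a,b)_53: α=2, u≡30; β=2, v≡34 (mod 53); (30|53)=-1, (34|53)=-1; sign (−1)^0·-1^2·-1^2 = +1.
(a,b)_43: α=0, u≡8; β=-2, v≡41 (mod 43); (8|43)=-1, (41|43)=+1; sign (−1)^0·-1^-2·+1^0 = +1.
(a,b)_11: α=2, u≡6; β=4, v≡5 (mod 11); (6|11)=-1, (5|11)=+1; sign (−1)^0·-1^4·+1^2 = +1.
(a,b)_17: α=1, u≡7; β=2, v≡4 (mod 17); (7|17)=-1, (4|17)=+1; sign (−1)^0·-1^2·+1^1 = +1.
(a,b)_2: α=-8, β=-2; u≡7, v≡3 (mod 8); ε(u)ε(v)=1·1, αω(v)=-8·1, βω(u)=-2·0; sum ≡ 1  ⇒  -1.
(-697, -1517 / ℚ) ramifies at {2, 37, 41, ∞}: a division algebra.

[2, 37, 41, inf]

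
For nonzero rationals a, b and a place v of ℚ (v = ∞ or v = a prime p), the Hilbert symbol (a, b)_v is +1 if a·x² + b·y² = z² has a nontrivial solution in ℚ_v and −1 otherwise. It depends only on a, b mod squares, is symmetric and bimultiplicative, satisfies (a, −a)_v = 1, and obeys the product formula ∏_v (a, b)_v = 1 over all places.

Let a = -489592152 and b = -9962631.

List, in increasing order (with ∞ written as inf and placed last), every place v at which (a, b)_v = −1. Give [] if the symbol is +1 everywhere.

(a, b) ≡ (-13599782, -22591) mod (ℚ^×)²; places V = {2, 3, 7, 19, 29, 41, 43, ∞}.
(a,b)_2: α=3, β=0; u≡5, v≡1 (mod 8); ε(u)ε(v)=0·0, αω(v)=3·0, βω(u)=0·1; sum ≡ 0  ⇒  +1.
(a,b)_∞: sgn(-13599782)=−, sgn(-22591)=−, so -1.
(a,b)_41: α=1, u≡19; β=1, v≡16 (mod 41); (19|41)=-1, (16|41)=+1; sign (−1)^0·-1^1·+1^1 = -1.
(a,b)_19: α=1, u≡1; β=1, v≡13 (mod 19); (1|19)=+1, (13|19)=-1; sign (−1)^1·+1^1·-1^1 = +1.
(a,b)_7: α=1, u≡3; β=2, v≡3 (mod 7); (3|7)=-1, (3|7)=-1; sign (−1)^0·-1^2·-1^1 = -1.
(a,b)_29: α=1, u≡7; β=1, v≡24 (mod 29); (7|29)=+1, (24|29)=+1; sign (−1)^0·+1^1·+1^1 = +1.
(a,b)_43: α=1, u≡20; β=0, v≡39 (mod 43); (20|43)=-1, (39|43)=-1; sign (−1)^0·-1^0·-1^1 = -1.
(a,b)_3: α=2, u≡1; β=2, v≡2 (mod 3); (1|3)=+1, (2|3)=-1; sign (−1)^0·+1^2·-1^2 = +1.
Ram(-13599782, -22591) = {7, 41, 43, ∞}; no ℚ_7-point on the conic.

[7, 41, 43, inf]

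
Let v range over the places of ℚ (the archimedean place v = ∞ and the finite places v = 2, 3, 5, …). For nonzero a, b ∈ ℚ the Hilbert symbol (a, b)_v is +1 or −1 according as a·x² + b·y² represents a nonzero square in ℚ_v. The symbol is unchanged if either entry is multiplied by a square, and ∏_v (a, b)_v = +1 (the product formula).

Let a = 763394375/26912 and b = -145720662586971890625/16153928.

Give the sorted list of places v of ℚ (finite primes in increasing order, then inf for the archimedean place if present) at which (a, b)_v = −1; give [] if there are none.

[2, 31]

(a, b) ≡ (2542, -2) mod (ℚ^×)²; places V = {2, 3, 5, 7, 19, 29, 31, 41, 43, ∞}.
(a,b)_19: α=0, u≡15; β=2, v≡9 (mod 19); (15|19)=-1, (9|19)=+1; sign (−1)^0·-1^2·+1^0 = +1.
(a,b)_2: α=-5, β=-3; u≡7, v≡7 (mod 8); ε(u)ε(v)=1·1, αω(v)=-5·0, βω(u)=-3·0; sum ≡ 1  ⇒  -1.
(a,b)_∞: sgn(2542)=+, sgn(-2)=−, so +1.
(a,b)_31: α=3, u≡28; β=4, v≡29 (mod 31); (28|31)=+1, (29|31)=-1; sign (−1)^0·+1^4·-1^3 = -1.
(a,b)_7: α=0, u≡4; β=-4, v≡3 (mod 7); (4|7)=+1, (3|7)=-1; sign (−1)^0·+1^-4·-1^0 = +1.
(a,b)_29: α=-2, u≡19; β=-2, v≡15 (mod 29); (19|29)=-1, (15|29)=-1; sign (−1)^0·-1^-2·-1^-2 = +1.
(a,b)_5: α=4, u≡3; β=6, v≡3 (mod 5); (3|5)=-1, (3|5)=-1; sign (−1)^0·-1^6·-1^4 = +1.
(a,b)_41: α=1, u≡31; β=2, v≡23 (mod 41); (31|41)=+1, (23|41)=+1; sign (−1)^0·+1^2·+1^1 = +1.
(a,b)_43: α=0, u≡39; β=2, v≡36 (mod 43); (39|43)=-1, (36|43)=+1; sign (−1)^0·-1^2·+1^0 = +1.
(a,b)_3: α=0, u≡1; β=2, v≡1 (mod 3); (1|3)=+1, (1|3)=+1; sign (−1)^0·+1^2·+1^0 = +1.
Ram(2542, -2) = {2, 31}; no ℚ_2-point on the conic.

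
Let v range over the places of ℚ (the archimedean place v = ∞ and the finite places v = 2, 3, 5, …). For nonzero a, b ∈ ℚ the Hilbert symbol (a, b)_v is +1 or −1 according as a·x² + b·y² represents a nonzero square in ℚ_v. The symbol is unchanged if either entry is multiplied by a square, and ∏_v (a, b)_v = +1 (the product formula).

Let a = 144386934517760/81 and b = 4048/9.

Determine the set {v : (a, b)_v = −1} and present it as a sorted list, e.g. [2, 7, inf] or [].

(a, b) ≡ (550715, 253) mod (ℚ^×)²; places V = {2, 3, 5, 11, 17, 19, 23, 31, ∞}.
(a,b)_23: α=2, u≡3; β=1, v≡17 (mod 23); (3|23)=+1, (17|23)=-1; sign (−1)^0·+1^1·-1^2 = +1.
(a,b)_∞: sgn(550715)=+, sgn(253)=+, so +1.
(a,b)_11: α=3, u≡4; β=1, v≡3 (mod 11); (4|11)=+1, (3|11)=+1; sign (−1)^1·+1^1·+1^3 = -1.
(a,b)_31: α=1, u≡4; β=0, v≡2 (mod 31); (4|31)=+1, (2|31)=+1; sign (−1)^0·+1^0·+1^1 = +1.
(a,b)_19: α=1, u≡13; β=0, v≡17 (mod 19); (13|19)=-1, (17|19)=+1; sign (−1)^0·-1^0·+1^1 = +1.
(a,b)_2: α=12, β=4; u≡3, v≡5 (mod 8); ε(u)ε(v)=1·0, αω(v)=12·1, βω(u)=4·1; sum ≡ 0  ⇒  +1.
(a,b)_17: α=1, u≡10; β=0, v≡4 (mod 17); (10|17)=-1, (4|17)=+1; sign (−1)^0·-1^0·+1^1 = +1.
(a,b)_3: α=-4, u≡2; β=-2, v≡1 (mod 3); (2|3)=-1, (1|3)=+1; sign (−1)^0·-1^-2·+1^-4 = +1.
(a,b)_5: α=1, u≡2; β=0, v≡2 (mod 5); (2|5)=-1, (2|5)=-1; sign (−1)^0·-1^0·-1^1 = -1.
|Ram(550715, 253)| = 2, even; anisotropic at {5, 11}.

[5, 11]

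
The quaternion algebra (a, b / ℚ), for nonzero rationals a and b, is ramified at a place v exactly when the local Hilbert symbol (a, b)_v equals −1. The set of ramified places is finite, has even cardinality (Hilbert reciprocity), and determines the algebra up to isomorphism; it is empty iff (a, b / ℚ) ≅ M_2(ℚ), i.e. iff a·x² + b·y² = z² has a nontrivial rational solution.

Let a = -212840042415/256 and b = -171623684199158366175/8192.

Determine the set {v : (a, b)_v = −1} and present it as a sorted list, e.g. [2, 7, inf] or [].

Mod squares: a ≡ -15, b ≡ -7854. Check v ∈ {∞, 2, 3, 5, 7, 11, 13, 17}.
v=7: a=7^4·(≡6), b=7^5·(≡6) mod 7; (6|7)=-1, (6|7)=-1; (−1)^{4·5·3}·(-1)^5·(-1)^4 = -1.
v=3: a=3^1·(≡1), b=3^7·(≡1) mod 3; (1|3)=+1, (1|3)=+1; (−1)^{1·7·1}·(+1)^7·(+1)^1 = -1.
v=13: a=13^2·(≡2), b=13^4·(≡2) mod 13; (2|13)=-1, (2|13)=-1; (−1)^{2·4·6}·(-1)^4·(-1)^2 = +1.
v=11: a=11^2·(≡7), b=11^3·(≡4) mod 11; (7|11)=-1, (4|11)=+1; (−1)^{2·3·5}·(-1)^3·(+1)^2 = -1.
v=2: v_2(a)=-8, v_2(b)=-13; units ≡ 1, 1 (mod 8); ε·ε+αω+βω = 0·0+-8·0+-13·0 ≡ 0  ⇒  (a,b)_2 = +1.
v=∞: -15 < 0 and -7854 < 0  ⇒  (a,b)_∞ = -1.
v=5: a=5^1·(≡2), b=5^2·(≡4) mod 5; (2|5)=-1, (4|5)=+1; (−1)^{1·2·2}·(-1)^2·(+1)^1 = +1.
v=17: a=17^2·(≡1), b=17^3·(≡6) mod 17; (1|17)=+1, (6|17)=-1; (−1)^{2·3·8}·(+1)^3·(-1)^2 = +1.
(-15, -7854 / ℚ) ramifies at {3, 7, 11, ∞}: a division algebra.

[3, 7, 11, inf]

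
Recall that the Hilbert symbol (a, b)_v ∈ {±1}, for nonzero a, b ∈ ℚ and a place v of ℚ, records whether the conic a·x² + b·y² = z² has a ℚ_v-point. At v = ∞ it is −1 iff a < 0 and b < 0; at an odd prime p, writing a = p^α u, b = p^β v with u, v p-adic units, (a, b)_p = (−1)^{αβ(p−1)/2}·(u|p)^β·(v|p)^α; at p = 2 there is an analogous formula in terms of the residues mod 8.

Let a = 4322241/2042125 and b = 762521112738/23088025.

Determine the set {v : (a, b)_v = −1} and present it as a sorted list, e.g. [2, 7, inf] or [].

[2, 5]

Mod squares: a ≡ 85, b ≡ 2. Check v ∈ {∞, 2, 3, 5, 7, 11, 17, 31}.
v=7: a=7^2·(≡2), b=7^2·(≡4) mod 7; (2|7)=+1, (4|7)=+1; (−1)^{2·2·3}·(+1)^2·(+1)^2 = +1.
v=17: a=17^-1·(≡14), b=17^0·(≡2) mod 17; (14|17)=-1, (2|17)=+1; (−1)^{-1·0·8}·(-1)^0·(+1)^-1 = +1.
v=3: a=3^6·(≡1), b=3^12·(≡2) mod 3; (1|3)=+1, (2|3)=-1; (−1)^{6·12·1}·(+1)^12·(-1)^6 = +1.
v=11: a=11^2·(≡6), b=11^4·(≡6) mod 11; (6|11)=-1, (6|11)=-1; (−1)^{2·4·5}·(-1)^4·(-1)^2 = +1.
v=2: v_2(a)=0, v_2(b)=1; units ≡ 5, 1 (mod 8); ε·ε+αω+βω = 0·0+0·0+1·1 ≡ 1  ⇒  (a,b)_2 = -1.
v=∞: 85 > 0 and 2 > 0  ⇒  (a,b)_∞ = +1.
v=5: a=5^-3·(≡3), b=5^-2·(≡3) mod 5; (3|5)=-1, (3|5)=-1; (−1)^{-3·-2·2}·(-1)^-2·(-1)^-3 = -1.
v=31: a=31^-2·(≡13), b=31^-4·(≡2) mod 31; (13|31)=-1, (2|31)=+1; (−1)^{-2·-4·15}·(-1)^-4·(+1)^-2 = +1.
|Ram(85, 2)| = 2, even; anisotropic at {2, 5}.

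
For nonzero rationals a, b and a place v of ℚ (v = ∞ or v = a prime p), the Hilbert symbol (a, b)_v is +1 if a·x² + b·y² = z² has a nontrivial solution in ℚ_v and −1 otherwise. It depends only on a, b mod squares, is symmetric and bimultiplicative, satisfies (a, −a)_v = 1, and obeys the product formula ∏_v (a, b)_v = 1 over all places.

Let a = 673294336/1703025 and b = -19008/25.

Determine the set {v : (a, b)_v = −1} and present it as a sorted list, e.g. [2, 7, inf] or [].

Mod squares: a ≡ 5434, b ≡ -33. Check v ∈ {∞, 2, 3, 5, 11, 13, 19, 29}.
v=3: a=3^-4·(≡1), b=3^3·(≡1) mod 3; (1|3)=+1, (1|3)=+1; (−1)^{-4·3·1}·(+1)^3·(+1)^-4 = +1.
v=5: a=5^-2·(≡1), b=5^-2·(≡2) mod 5; (1|5)=+1, (2|5)=-1; (−1)^{-2·-2·2}·(+1)^-2·(-1)^-2 = +1.
v=∞: 5434 > 0 and -33 < 0  ⇒  (a,b)_∞ = +1.
v=13: a=13^1·(≡11), b=13^0·(≡2) mod 13; (11|13)=-1, (2|13)=-1; (−1)^{1·0·6}·(-1)^0·(-1)^1 = -1.
v=11: a=11^3·(≡2), b=11^1·(≡7) mod 11; (2|11)=-1, (7|11)=-1; (−1)^{3·1·5}·(-1)^1·(-1)^3 = -1.
v=2: v_2(a)=11, v_2(b)=6; units ≡ 5, 7 (mod 8); ε·ε+αω+βω = 0·1+11·0+6·1 ≡ 0  ⇒  (a,b)_2 = +1.
v=29: a=29^-2·(≡17), b=29^0·(≡25) mod 29; (17|29)=-1, (25|29)=+1; (−1)^{-2·0·14}·(-1)^0·(+1)^-2 = +1.
v=19: a=19^1·(≡7), b=19^0·(≡5) mod 19; (7|19)=+1, (5|19)=+1; (−1)^{1·0·9}·(+1)^0·(+1)^1 = +1.
|Ram(5434, -33)| = 2, even; anisotropic at {11, 13}.

[11, 13]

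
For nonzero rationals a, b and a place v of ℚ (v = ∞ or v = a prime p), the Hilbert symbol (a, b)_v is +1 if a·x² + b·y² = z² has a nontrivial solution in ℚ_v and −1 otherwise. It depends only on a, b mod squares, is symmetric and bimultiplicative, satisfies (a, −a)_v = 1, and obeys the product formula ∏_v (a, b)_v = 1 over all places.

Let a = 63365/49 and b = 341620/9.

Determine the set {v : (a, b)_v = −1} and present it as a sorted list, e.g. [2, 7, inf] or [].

(a, b) ≡ (63365, 85405) mod (ℚ^×)²; places V = {2, 3, 5, 7, 19, 23, 29, 31, ∞}.
(a,b)_7: α=-2, u≡1; β=0, v≡3 (mod 7); (1|7)=+1, (3|7)=-1; sign (−1)^0·+1^0·-1^-2 = +1.
(a,b)_∞: sgn(63365)=+, sgn(85405)=+, so +1.
(a,b)_29: α=1, u≡15; β=1, v≡20 (mod 29); (15|29)=-1, (20|29)=+1; sign (−1)^0·-1^1·+1^1 = -1.
(a,b)_19: α=1, u≡13; β=1, v≡7 (mod 19); (13|19)=-1, (7|19)=+1; sign (−1)^1·-1^1·+1^1 = +1.
(a,b)_23: α=1, u≡6; β=0, v≡18 (mod 23); (6|23)=+1, (18|23)=+1; sign (−1)^0·+1^0·+1^1 = +1.
(a,b)_5: α=1, u≡2; β=1, v≡1 (mod 5); (2|5)=-1, (1|5)=+1; sign (−1)^0·-1^1·+1^1 = -1.
(a,b)_3: α=0, u≡2; β=-2, v≡1 (mod 3); (2|3)=-1, (1|3)=+1; sign (−1)^0·-1^-2·+1^0 = +1.
(a,b)_2: α=0, β=2; u≡5, v≡5 (mod 8); ε(u)ε(v)=0·0, αω(v)=0·1, βω(u)=2·1; sum ≡ 0  ⇒  +1.
(a,b)_31: α=0, u≡19; β=1, v≡12 (mod 31); (19|31)=+1, (12|31)=-1; sign (−1)^0·+1^1·-1^0 = +1.
|Ram(63365, 85405)| = 2, even; anisotropic at {5, 29}.

[5, 29]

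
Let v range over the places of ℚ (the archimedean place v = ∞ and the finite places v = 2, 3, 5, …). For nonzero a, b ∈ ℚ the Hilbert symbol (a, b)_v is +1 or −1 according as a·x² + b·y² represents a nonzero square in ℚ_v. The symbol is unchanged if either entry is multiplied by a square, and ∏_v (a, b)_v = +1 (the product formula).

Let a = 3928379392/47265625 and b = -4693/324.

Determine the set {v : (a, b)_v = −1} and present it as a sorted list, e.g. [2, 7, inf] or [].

[13, 37]

Mod squares: a ≡ 37, b ≡ -13. Check v ∈ {∞, 2, 3, 5, 7, 11, 13, 19, 23, 37}.
v=19: a=19^0·(≡15), b=19^2·(≡6) mod 19; (15|19)=-1, (6|19)=+1; (−1)^{0·2·9}·(-1)^2·(+1)^0 = +1.
v=7: a=7^2·(≡1), b=7^0·(≡2) mod 7; (1|7)=+1, (2|7)=+1; (−1)^{2·0·3}·(+1)^0·(+1)^2 = +1.
v=13: a=13^0·(≡7), b=13^1·(≡10) mod 13; (7|13)=-1, (10|13)=+1; (−1)^{0·1·6}·(-1)^1·(+1)^0 = -1.
v=∞: 37 > 0 and -13 < 0  ⇒  (a,b)_∞ = +1.
v=2: v_2(a)=12, v_2(b)=-2; units ≡ 5, 3 (mod 8); ε·ε+αω+βω = 0·1+12·1+-2·1 ≡ 0  ⇒  (a,b)_2 = +1.
v=23: a=23^2·(≡21), b=23^0·(≡11) mod 23; (21|23)=-1, (11|23)=-1; (−1)^{2·0·11}·(-1)^0·(-1)^2 = +1.
v=3: a=3^0·(≡1), b=3^-4·(≡2) mod 3; (1|3)=+1, (2|3)=-1; (−1)^{0·-4·1}·(+1)^-4·(-1)^0 = +1.
v=11: a=11^-2·(≡9), b=11^0·(≡3) mod 11; (9|11)=+1, (3|11)=+1; (−1)^{-2·0·5}·(+1)^0·(+1)^-2 = +1.
v=37: a=37^1·(≡27), b=37^0·(≡24) mod 37; (27|37)=+1, (24|37)=-1; (−1)^{1·0·18}·(+1)^0·(-1)^1 = -1.
v=5: a=5^-8·(≡2), b=5^0·(≡3) mod 5; (2|5)=-1, (3|5)=-1; (−1)^{-8·0·2}·(-1)^0·(-1)^-8 = +1.
(37, -13 / ℚ) ramifies at {13, 37}: a division algebra.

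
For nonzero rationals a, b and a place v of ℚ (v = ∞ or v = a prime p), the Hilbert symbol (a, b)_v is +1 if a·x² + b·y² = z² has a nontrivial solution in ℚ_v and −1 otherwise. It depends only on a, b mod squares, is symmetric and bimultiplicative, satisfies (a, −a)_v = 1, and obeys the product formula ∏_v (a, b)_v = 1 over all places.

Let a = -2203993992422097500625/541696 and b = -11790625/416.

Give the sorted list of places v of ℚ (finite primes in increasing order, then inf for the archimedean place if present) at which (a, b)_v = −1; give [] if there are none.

[2, inf]

Mod squares: a ≡ -1001, b ≡ -10010. Check v ∈ {∞, 2, 3, 5, 7, 11, 13, 17, 23, 29}.
v=5: a=5^4·(≡4), b=5^5·(≡2) mod 5; (4|5)=+1, (2|5)=-1; (−1)^{4·5·2}·(+1)^5·(-1)^4 = +1.
v=23: a=23^-2·(≡15), b=23^0·(≡13) mod 23; (15|23)=-1, (13|23)=+1; (−1)^{-2·0·11}·(-1)^0·(+1)^-2 = +1.
v=29: a=29^2·(≡12), b=29^0·(≡5) mod 29; (12|29)=-1, (5|29)=+1; (−1)^{2·0·14}·(-1)^0·(+1)^2 = +1.
v=3: a=3^6·(≡1), b=3^0·(≡1) mod 3; (1|3)=+1, (1|3)=+1; (−1)^{6·0·1}·(+1)^0·(+1)^6 = +1.
v=17: a=17^2·(≡9), b=17^0·(≡6) mod 17; (9|17)=+1, (6|17)=-1; (−1)^{2·0·8}·(+1)^0·(-1)^2 = +1.
v=7: a=7^7·(≡2), b=7^3·(≡3) mod 7; (2|7)=+1, (3|7)=-1; (−1)^{7·3·3}·(+1)^3·(-1)^7 = +1.
v=∞: -1001 < 0 and -10010 < 0  ⇒  (a,b)_∞ = -1.
v=13: a=13^3·(≡1), b=13^-1·(≡4) mod 13; (1|13)=+1, (4|13)=+1; (−1)^{3·-1·6}·(+1)^-1·(+1)^3 = +1.
v=11: a=11^1·(≡8), b=11^1·(≡1) mod 11; (8|11)=-1, (1|11)=+1; (−1)^{1·1·5}·(-1)^1·(+1)^1 = +1.
v=2: v_2(a)=-10, v_2(b)=-5; units ≡ 7, 3 (mod 8); ε·ε+αω+βω = 1·1+-10·1+-5·0 ≡ 1  ⇒  (a,b)_2 = -1.
Ram(-1001, -10010) = {2, ∞}; no ℚ_2-point on the conic.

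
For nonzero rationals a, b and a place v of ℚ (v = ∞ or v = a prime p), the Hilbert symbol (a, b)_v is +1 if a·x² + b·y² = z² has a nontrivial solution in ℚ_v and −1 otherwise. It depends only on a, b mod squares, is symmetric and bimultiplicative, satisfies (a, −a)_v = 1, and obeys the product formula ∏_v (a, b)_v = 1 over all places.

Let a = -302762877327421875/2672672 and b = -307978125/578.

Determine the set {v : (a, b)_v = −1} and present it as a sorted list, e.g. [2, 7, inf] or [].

[3, 5, 7, inf]

(a, b) ≡ (-3990, -2730) mod (ℚ^×)²; places V = {2, 3, 5, 7, 13, 17, 19, ∞}.
(a,b)_13: α=2, u≡12; β=1, v≡7 (mod 13); (12|13)=+1, (7|13)=-1; sign (−1)^0·+1^1·-1^2 = +1.
(a,b)_2: α=-5, β=-1; u≡5, v≡3 (mod 8); ε(u)ε(v)=0·1, αω(v)=-5·1, βω(u)=-1·1; sum ≡ 0  ⇒  +1.
(a,b)_∞: sgn(-3990)=−, sgn(-2730)=−, so -1.
(a,b)_7: α=3, u≡4; β=1, v≡2 (mod 7); (4|7)=+1, (2|7)=+1; sign (−1)^1·+1^1·+1^3 = -1.
(a,b)_17: α=-4, u≡11; β=-2, v≡6 (mod 17); (11|17)=-1, (6|17)=-1; sign (−1)^0·-1^-2·-1^-4 = +1.
(a,b)_19: α=5, u≡10; β=2, v≡4 (mod 19); (10|19)=-1, (4|19)=+1; sign (−1)^0·-1^2·+1^5 = +1.
(a,b)_5: α=7, u≡2; β=5, v≡4 (mod 5); (2|5)=-1, (4|5)=+1; sign (−1)^0·-1^5·+1^7 = -1.
(a,b)_3: α=3, u≡2; β=1, v≡2 (mod 3); (2|3)=-1, (2|3)=-1; sign (−1)^1·-1^1·-1^3 = -1.
Ram(-3990, -2730) = {3, 5, 7, ∞}; no ℚ_3-point on the conic.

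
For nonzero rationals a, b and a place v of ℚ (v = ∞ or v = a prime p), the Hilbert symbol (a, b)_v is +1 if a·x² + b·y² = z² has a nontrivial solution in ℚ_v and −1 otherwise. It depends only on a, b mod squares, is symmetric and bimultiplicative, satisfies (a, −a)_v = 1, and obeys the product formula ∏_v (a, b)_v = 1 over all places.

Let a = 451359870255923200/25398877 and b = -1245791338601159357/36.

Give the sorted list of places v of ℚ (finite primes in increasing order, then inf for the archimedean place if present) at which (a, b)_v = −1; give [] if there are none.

[2, 19, 31, 43]

(a, b) ≡ (7167085114, -5453) mod (ℚ^×)²; places V = {2, 3, 5, 7, 11, 13, 17, 19, 23, 29, 31, 41, 43, ∞}.
(a,b)_∞: sgn(7167085114)=+, sgn(-5453)=−, so +1.
(a,b)_43: α=1, u≡6; β=2, v≡33 (mod 43); (6|43)=+1, (33|43)=-1; sign (−1)^0·+1^2·-1^1 = -1.
(a,b)_29: α=1, u≡20; β=2, v≡1 (mod 29); (20|29)=+1, (1|29)=+1; sign (−1)^0·+1^2·+1^1 = +1.
(a,b)_5: α=2, u≡4; β=0, v≡3 (mod 5); (4|5)=+1, (3|5)=-1; sign (−1)^0·+1^0·-1^2 = +1.
(a,b)_11: α=2, u≡6; β=0, v≡5 (mod 11); (6|11)=-1, (5|11)=+1; sign (−1)^0·-1^0·+1^2 = +1.
(a,b)_2: α=15, β=-2; u≡5, v≡3 (mod 8); ε(u)ε(v)=0·1, αω(v)=15·1, βω(u)=-2·1; sum ≡ 1  ⇒  -1.
(a,b)_23: α=-2, u≡6; β=2, v≡20 (mod 23); (6|23)=+1, (20|23)=-1; sign (−1)^0·+1^2·-1^-2 = +1.
(a,b)_7: α=-1, u≡4; β=1, v≡3 (mod 7); (4|7)=+1, (3|7)=-1; sign (−1)^1·+1^1·-1^-1 = +1.
(a,b)_3: α=0, u≡1; β=-2, v≡1 (mod 3); (1|3)=+1, (1|3)=+1; sign (−1)^0·+1^-2·+1^0 = +1.
(a,b)_17: α=1, u≡9; β=2, v≡4 (mod 17); (9|17)=+1, (4|17)=+1; sign (−1)^0·+1^2·+1^1 = +1.
(a,b)_13: α=2, u≡11; β=0, v≡11 (mod 13); (11|13)=-1, (11|13)=-1; sign (−1)^0·-1^0·-1^2 = +1.
(a,b)_19: α=-3, u≡5; β=1, v≡11 (mod 19); (5|19)=+1, (11|19)=+1; sign (−1)^1·+1^1·+1^-3 = -1.
(a,b)_31: α=1, u≡27; β=2, v≡30 (mod 31); (27|31)=-1, (30|31)=-1; sign (−1)^0·-1^2·-1^1 = -1.
(a,b)_41: α=1, u≡33; β=1, v≡39 (mod 41); (33|41)=+1, (39|41)=+1; sign (−1)^0·+1^1·+1^1 = +1.
(7167085114, -5453 / ℚ) ramifies at {2, 19, 31, 43}: a division algebra.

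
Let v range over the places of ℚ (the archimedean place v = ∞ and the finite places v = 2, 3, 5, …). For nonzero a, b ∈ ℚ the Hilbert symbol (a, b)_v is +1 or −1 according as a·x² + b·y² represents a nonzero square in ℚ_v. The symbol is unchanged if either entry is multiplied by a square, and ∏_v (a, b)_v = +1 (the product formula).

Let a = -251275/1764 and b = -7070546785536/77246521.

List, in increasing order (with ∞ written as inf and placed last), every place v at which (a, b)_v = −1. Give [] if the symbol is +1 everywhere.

(a, b) ≡ (-19, -69) mod (ℚ^×)²; places V = {2, 3, 5, 7, 11, 13, 17, 19, 23, 47, ∞}.
(a,b)_19: α=1, u≡13; β=2, v≡6 (mod 19); (13|19)=-1, (6|19)=+1; sign (−1)^0·-1^2·+1^1 = +1.
(a,b)_7: α=-2, u≡4; β=0, v≡2 (mod 7); (4|7)=+1, (2|7)=+1; sign (−1)^0·+1^0·+1^-2 = +1.
(a,b)_47: α=0, u≡7; β=-2, v≡14 (mod 47); (7|47)=+1, (14|47)=+1; sign (−1)^0·+1^-2·+1^0 = +1.
(a,b)_23: α=2, u≡12; β=1, v≡14 (mod 23); (12|23)=+1, (14|23)=-1; sign (−1)^0·+1^1·-1^2 = +1.
(a,b)_11: α=0, u≡5; β=-2, v≡6 (mod 11); (5|11)=+1, (6|11)=-1; sign (−1)^0·+1^-2·-1^0 = +1.
(a,b)_3: α=-2, u≡2; β=9, v≡1 (mod 3); (2|3)=-1, (1|3)=+1; sign (−1)^0·-1^9·+1^-2 = -1.
(a,b)_13: α=0, u≡6; β=2, v≡10 (mod 13); (6|13)=-1, (10|13)=+1; sign (−1)^0·-1^2·+1^0 = +1.
(a,b)_17: α=0, u≡8; β=-2, v≡2 (mod 17); (8|17)=+1, (2|17)=+1; sign (−1)^0·+1^-2·+1^0 = +1.
(a,b)_2: α=-2, β=8; u≡5, v≡3 (mod 8); ε(u)ε(v)=0·1, αω(v)=-2·1, βω(u)=8·1; sum ≡ 0  ⇒  +1.
(a,b)_5: α=2, u≡1; β=0, v≡4 (mod 5); (1|5)=+1, (4|5)=+1; sign (−1)^0·+1^0·+1^2 = +1.
(a,b)_∞: sgn(-19)=−, sgn(-69)=−, so -1.
Ram(-19, -69) = {3, ∞}; no ℚ_3-point on the conic.

[3, inf]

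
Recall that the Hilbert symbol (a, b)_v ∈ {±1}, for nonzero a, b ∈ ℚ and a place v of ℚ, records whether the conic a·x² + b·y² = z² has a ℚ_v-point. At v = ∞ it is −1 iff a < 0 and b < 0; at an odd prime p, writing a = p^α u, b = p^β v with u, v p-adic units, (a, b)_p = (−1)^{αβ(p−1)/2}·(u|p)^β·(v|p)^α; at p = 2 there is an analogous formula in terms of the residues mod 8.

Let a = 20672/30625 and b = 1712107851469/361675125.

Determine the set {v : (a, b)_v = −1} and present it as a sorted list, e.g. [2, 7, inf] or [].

[5, 19]

(a, b) ≡ (323, 37145) mod (ℚ^×)²; places V = {2, 3, 5, 7, 17, 19, 23, 47, ∞}.
(a,b)_5: α=-4, u≡3; β=-3, v≡4 (mod 5); (3|5)=-1, (4|5)=+1; sign (−1)^0·-1^-3·+1^-4 = -1.
(a,b)_17: α=1, u≡16; β=3, v≡9 (mod 17); (16|17)=+1, (9|17)=+1; sign (−1)^0·+1^3·+1^1 = +1.
(a,b)_2: α=6, β=0; u≡3, v≡1 (mod 8); ε(u)ε(v)=1·0, αω(v)=6·0, βω(u)=0·1; sum ≡ 0  ⇒  +1.
(a,b)_19: α=1, u≡11; β=3, v≡4 (mod 19); (11|19)=+1, (4|19)=+1; sign (−1)^1·+1^3·+1^1 = -1.
(a,b)_23: α=0, u≡13; β=1, v≡7 (mod 23); (13|23)=+1, (7|23)=-1; sign (−1)^0·+1^1·-1^0 = +1.
(a,b)_47: α=0, u≡40; β=2, v≡43 (mod 47); (40|47)=-1, (43|47)=-1; sign (−1)^0·-1^2·-1^0 = +1.
(a,b)_7: α=-2, u≡4; β=-2, v≡5 (mod 7); (4|7)=+1, (5|7)=-1; sign (−1)^0·+1^-2·-1^-2 = +1.
(a,b)_3: α=0, u≡2; β=-10, v≡2 (mod 3); (2|3)=-1, (2|3)=-1; sign (−1)^0·-1^-10·-1^0 = +1.
(a,b)_∞: sgn(323)=+, sgn(37145)=+, so +1.
Ram(323, 37145) = {5, 19}; no ℚ_5-point on the conic.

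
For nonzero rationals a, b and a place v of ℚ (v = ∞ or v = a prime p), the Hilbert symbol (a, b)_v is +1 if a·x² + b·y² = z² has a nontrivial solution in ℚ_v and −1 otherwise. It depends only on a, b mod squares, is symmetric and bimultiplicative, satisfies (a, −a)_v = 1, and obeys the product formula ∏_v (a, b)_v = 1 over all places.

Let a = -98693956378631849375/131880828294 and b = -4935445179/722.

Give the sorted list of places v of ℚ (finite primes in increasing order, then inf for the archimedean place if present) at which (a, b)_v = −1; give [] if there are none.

Mod squares: a ≡ -29946, b ≡ -4278. Check v ∈ {∞, 2, 3, 5, 7, 17, 19, 23, 31}.
v=7: a=7^7·(≡3), b=7^4·(≡6) mod 7; (3|7)=-1, (6|7)=-1; (−1)^{7·4·3}·(-1)^4·(-1)^7 = -1.
v=3: a=3^-7·(≡2), b=3^1·(≡2) mod 3; (2|3)=-1, (2|3)=-1; (−1)^{-7·1·1}·(-1)^1·(-1)^-7 = -1.
v=19: a=19^-2·(≡4), b=19^-2·(≡4) mod 19; (4|19)=+1, (4|19)=+1; (−1)^{-2·-2·9}·(+1)^-2·(+1)^-2 = +1.
v=5: a=5^4·(≡4), b=5^0·(≡3) mod 5; (4|5)=+1, (3|5)=-1; (−1)^{4·0·2}·(+1)^0·(-1)^4 = +1.
v=31: a=31^3·(≡21), b=31^3·(≡27) mod 31; (21|31)=-1, (27|31)=-1; (−1)^{3·3·15}·(-1)^3·(-1)^3 = -1.
v=23: a=23^5·(≡3), b=23^1·(≡5) mod 23; (3|23)=+1, (5|23)=-1; (−1)^{5·1·11}·(+1)^1·(-1)^5 = +1.
v=17: a=17^-4·(≡2), b=17^0·(≡5) mod 17; (2|17)=+1, (5|17)=-1; (−1)^{-4·0·8}·(+1)^0·(-1)^-4 = +1.
v=2: v_2(a)=-1, v_2(b)=-1; units ≡ 3, 5 (mod 8); ε·ε+αω+βω = 1·0+-1·1+-1·1 ≡ 0  ⇒  (a,b)_2 = +1.
v=∞: -29946 < 0 and -4278 < 0  ⇒  (a,b)_∞ = -1.
(-29946, -4278 / ℚ) ramifies at {3, 7, 31, ∞}: a division algebra.

[3, 7, 31, inf]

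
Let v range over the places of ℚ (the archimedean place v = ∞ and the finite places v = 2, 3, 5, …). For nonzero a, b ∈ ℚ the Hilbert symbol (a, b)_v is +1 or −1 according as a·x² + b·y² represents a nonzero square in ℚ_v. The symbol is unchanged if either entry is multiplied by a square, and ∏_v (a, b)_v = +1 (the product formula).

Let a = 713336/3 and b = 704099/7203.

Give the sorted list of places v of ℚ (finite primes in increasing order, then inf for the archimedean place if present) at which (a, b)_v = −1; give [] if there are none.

Mod squares: a ≡ 1482, b ≡ 33. Check v ∈ {∞, 2, 3, 7, 11, 13, 19, 23}.
v=13: a=13^1·(≡4), b=13^0·(≡6) mod 13; (4|13)=+1, (6|13)=-1; (−1)^{1·0·6}·(+1)^0·(-1)^1 = -1.
v=7: a=7^0·(≡5), b=7^-4·(≡6) mod 7; (5|7)=-1, (6|7)=-1; (−1)^{0·-4·3}·(-1)^-4·(-1)^0 = +1.
v=∞: 1482 > 0 and 33 > 0  ⇒  (a,b)_∞ = +1.
v=2: v_2(a)=3, v_2(b)=0; units ≡ 5, 1 (mod 8); ε·ε+αω+βω = 0·0+3·0+0·1 ≡ 0  ⇒  (a,b)_2 = +1.
v=23: a=23^0·(≡20), b=23^2·(≡5) mod 23; (20|23)=-1, (5|23)=-1; (−1)^{0·2·11}·(-1)^2·(-1)^0 = +1.
v=19: a=19^3·(≡3), b=19^0·(≡8) mod 19; (3|19)=-1, (8|19)=-1; (−1)^{3·0·9}·(-1)^0·(-1)^3 = -1.
v=3: a=3^-1·(≡2), b=3^-1·(≡2) mod 3; (2|3)=-1, (2|3)=-1; (−1)^{-1·-1·1}·(-1)^-1·(-1)^-1 = -1.
v=11: a=11^0·(≡10), b=11^3·(≡5) mod 11; (10|11)=-1, (5|11)=+1; (−1)^{0·3·5}·(-1)^3·(+1)^0 = -1.
(1482, 33 / ℚ) ramifies at {3, 11, 13, 19}: a division algebra.

[3, 11, 13, 19]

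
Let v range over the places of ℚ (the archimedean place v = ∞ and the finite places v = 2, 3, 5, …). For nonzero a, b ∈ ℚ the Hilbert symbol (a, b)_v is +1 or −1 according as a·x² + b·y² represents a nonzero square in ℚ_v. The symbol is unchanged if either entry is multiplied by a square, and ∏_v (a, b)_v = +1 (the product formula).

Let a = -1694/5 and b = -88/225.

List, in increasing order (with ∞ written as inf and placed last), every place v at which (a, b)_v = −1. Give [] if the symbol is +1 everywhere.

[5, 7, 11, inf]

Mod squares: a ≡ -70, b ≡ -22. Check v ∈ {∞, 2, 3, 5, 7, 11}.
v=7: a=7^1·(≡2), b=7^0·(≡3) mod 7; (2|7)=+1, (3|7)=-1; (−1)^{1·0·3}·(+1)^0·(-1)^1 = -1.
v=11: a=11^2·(≡6), b=11^1·(≡5) mod 11; (6|11)=-1, (5|11)=+1; (−1)^{2·1·5}·(-1)^1·(+1)^2 = -1.
v=5: a=5^-1·(≡1), b=5^-2·(≡3) mod 5; (1|5)=+1, (3|5)=-1; (−1)^{-1·-2·2}·(+1)^-2·(-1)^-1 = -1.
v=2: v_2(a)=1, v_2(b)=3; units ≡ 5, 5 (mod 8); ε·ε+αω+βω = 0·0+1·1+3·1 ≡ 0  ⇒  (a,b)_2 = +1.
v=∞: -70 < 0 and -22 < 0  ⇒  (a,b)_∞ = -1.
v=3: a=3^0·(≡2), b=3^-2·(≡2) mod 3; (2|3)=-1, (2|3)=-1; (−1)^{0·-2·1}·(-1)^-2·(-1)^0 = +1.
Ram(-70, -22) = {5, 7, 11, ∞}; no ℚ_5-point on the conic.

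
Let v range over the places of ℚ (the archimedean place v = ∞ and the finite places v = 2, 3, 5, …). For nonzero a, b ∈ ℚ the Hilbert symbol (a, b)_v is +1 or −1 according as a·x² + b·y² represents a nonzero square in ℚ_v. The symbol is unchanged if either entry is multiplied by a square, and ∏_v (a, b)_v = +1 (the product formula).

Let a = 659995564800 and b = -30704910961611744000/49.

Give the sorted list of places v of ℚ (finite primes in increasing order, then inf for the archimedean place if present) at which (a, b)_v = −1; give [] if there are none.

[5, 41]

(a, b) ≡ (3, -29315) mod (ℚ^×)²; places V = {2, 3, 5, 7, 11, 13, 23, 41, ∞}.
(a,b)_3: α=1, u≡1; β=2, v≡1 (mod 3); (1|3)=+1, (1|3)=+1; sign (−1)^0·+1^2·+1^1 = +1.
(a,b)_13: α=2, u≡10; β=3, v≡7 (mod 13); (10|13)=+1, (7|13)=-1; sign (−1)^0·+1^3·-1^2 = +1.
(a,b)_2: α=8, β=8; u≡3, v≡5 (mod 8); ε(u)ε(v)=1·0, αω(v)=8·1, βω(u)=8·1; sum ≡ 0  ⇒  +1.
(a,b)_5: α=2, u≡2; β=3, v≡2 (mod 5); (2|5)=-1, (2|5)=-1; sign (−1)^0·-1^3·-1^2 = -1.
(a,b)_7: α=0, u≡5; β=-2, v≡4 (mod 7); (5|7)=-1, (4|7)=+1; sign (−1)^0·-1^-2·+1^0 = +1.
(a,b)_41: α=2, u≡3; β=3, v≡40 (mod 41); (3|41)=-1, (40|41)=+1; sign (−1)^0·-1^3·+1^2 = -1.
(a,b)_23: α=0, u≡3; β=2, v≡7 (mod 23); (3|23)=+1, (7|23)=-1; sign (−1)^0·+1^2·-1^0 = +1.
(a,b)_∞: sgn(3)=+, sgn(-29315)=−, so +1.
(a,b)_11: α=2, u≡4; β=3, v≡6 (mod 11); (4|11)=+1, (6|11)=-1; sign (−1)^0·+1^3·-1^2 = +1.
|Ram(3, -29315)| = 2, even; anisotropic at {5, 41}.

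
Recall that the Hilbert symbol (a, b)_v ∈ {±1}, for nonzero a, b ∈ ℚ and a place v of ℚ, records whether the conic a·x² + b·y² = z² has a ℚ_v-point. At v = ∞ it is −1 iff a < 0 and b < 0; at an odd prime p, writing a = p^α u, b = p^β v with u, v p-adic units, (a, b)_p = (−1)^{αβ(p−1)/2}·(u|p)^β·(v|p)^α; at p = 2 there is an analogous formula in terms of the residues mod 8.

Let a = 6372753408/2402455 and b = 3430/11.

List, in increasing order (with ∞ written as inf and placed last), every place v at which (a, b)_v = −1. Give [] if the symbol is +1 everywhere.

(a, b) ≡ (110, 770) mod (ℚ^×)²; places V = {2, 3, 5, 7, 11, 19, ∞}.
(a,b)_19: α=-2, u≡8; β=0, v≡13 (mod 19); (8|19)=-1, (13|19)=-1; sign (−1)^0·-1^0·-1^-2 = +1.
(a,b)_5: α=-1, u≡3; β=1, v≡1 (mod 5); (3|5)=-1, (1|5)=+1; sign (−1)^0·-1^1·+1^-1 = -1.
(a,b)_7: α=4, u≡3; β=3, v≡6 (mod 7); (3|7)=-1, (6|7)=-1; sign (−1)^0·-1^3·-1^4 = -1.
(a,b)_11: α=-3, u≡10; β=-1, v≡9 (mod 11); (10|11)=-1, (9|11)=+1; sign (−1)^1·-1^-1·+1^-3 = +1.
(a,b)_3: α=4, u≡2; β=0, v≡2 (mod 3); (2|3)=-1, (2|3)=-1; sign (−1)^0·-1^0·-1^4 = +1.
(a,b)_∞: sgn(110)=+, sgn(770)=+, so +1.
(a,b)_2: α=15, β=1; u≡7, v≡1 (mod 8); ε(u)ε(v)=1·0, αω(v)=15·0, βω(u)=1·0; sum ≡ 0  ⇒  +1.
Ram(110, 770) = {5, 7}; no ℚ_5-point on the conic.

[5, 7]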